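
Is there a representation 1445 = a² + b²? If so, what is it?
1² + 38² (a=1, b=38)

Factorization: 1445 = 5 × 17^2
By Fermat: n is sum of two squares iff every prime p ≡ 3 (mod 4) appears to even power.
All primes ≡ 3 (mod 4) appear to even power.
Search a = 0, 1, 2, … for 1445 - a² a perfect square: first hit at a = 1: 1445 - 1 = 1444 = 38².
1445 = 1² + 38² = 1 + 1444 ✓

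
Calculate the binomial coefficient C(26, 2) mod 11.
6

Using Lucas' theorem:
Write n=26 and k=2 in base 11:
n in base 11: [2, 4]
k in base 11: [0, 2]
C(26,2) mod 11 = ∏ C(n_i, k_i) mod 11
Digit binomials (mod 11): C(2,0) = 1; C(4,2) = 6
Product: 1 × 6 = 6 ≡ 6 (mod 11)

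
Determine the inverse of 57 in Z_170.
3

gcd(57, 170) = 1, so the inverse exists.
Extended Euclidean algorithm on (170, 57):
170 = 2 × 57 + 56  ⟹  56 = (1)·170 + (-2)·57
57 = 1 × 56 + 1  ⟹  1 = (-1)·170 + (3)·57
So (3)·57 ≡ 1 (mod 170), i.e. 57^(-1) ≡ 3 (mod 170).
Check: 57 × 3 = 171 ≡ 1 (mod 170)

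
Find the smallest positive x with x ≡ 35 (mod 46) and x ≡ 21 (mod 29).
311

Using Chinese Remainder Theorem:
M = 46 × 29 = 1334
M1 = 29, M2 = 46
y1 = 29^(-1) mod 46 = 27
y2 = 46^(-1) mod 29 = 12
x = (35×29×27 + 21×46×12) mod 1334 = 311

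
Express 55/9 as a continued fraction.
[6; 9]

Euclidean algorithm steps:
55 = 6 × 9 + 1
9 = 9 × 1 + 0
Continued fraction: [6; 9]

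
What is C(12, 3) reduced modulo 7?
3

Using Lucas' theorem:
Write n=12 and k=3 in base 7:
n in base 7: [1, 5]
k in base 7: [0, 3]
C(12,3) mod 7 = ∏ C(n_i, k_i) mod 7
Digit binomials (mod 7): C(1,0) = 1; C(5,3) = 10 ≡ 3
Product: 1 × 3 = 3 ≡ 3 (mod 7)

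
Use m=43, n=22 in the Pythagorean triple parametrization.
(1365, 1892, 2333)

Euclid's formula: a = m² - n², b = 2mn, c = m² + n²
m = 43, n = 22
a = 43² - 22² = 1849 - 484 = 1365
b = 2 × 43 × 22 = 1892
c = 43² + 22² = 1849 + 484 = 2333
Verification: 1365² + 1892² = 1863225 + 3579664 = 5442889 = 2333² ✓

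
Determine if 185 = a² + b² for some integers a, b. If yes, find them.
4² + 13² (a=4, b=13)

Factorization: 185 = 5 × 37
By Fermat: n is sum of two squares iff every prime p ≡ 3 (mod 4) appears to even power.
All primes ≡ 3 (mod 4) appear to even power.
Search a = 0, 1, 2, … for 185 - a² a perfect square: first hit at a = 4: 185 - 16 = 169 = 13².
185 = 4² + 13² = 16 + 169 ✓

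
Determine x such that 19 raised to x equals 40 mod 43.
10

Baby-step giant-step with step n = ⌈√43⌉ = 7.
Baby steps 19^j mod 43 (j:value) for j=0..6: 0:1, 1:19, 2:17, 3:22, 4:31, 5:30, 6:11.
Giant-step multiplier: 19^(-7) ≡ 19^(42-7) = 19^35 ≡ 7 (mod 43).
Giant steps γ_i = 40·7^i mod 43: γ_0=40, γ_1=22 (in table at j=3).
x = i·n + j = 1·7 + 3 = 10.
Check: 19^10 ≡ 40 (mod 43).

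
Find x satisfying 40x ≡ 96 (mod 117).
x ≡ 96 (mod 117)

gcd(40, 117) = 1, which divides 96, so solutions exist.
Find 40^(-1) mod 117 by the extended Euclidean algorithm:
117 = 2 × 40 + 37  ⟹  37 = (1)·117 + (-2)·40
40 = 1 × 37 + 3  ⟹  3 = (-1)·117 + (3)·40
37 = 12 × 3 + 1  ⟹  1 = (13)·117 + (-38)·40
So (-38)·40 ≡ 1 (mod 117), i.e. 40^(-1) ≡ -38 ≡ 79 (mod 117).
x ≡ 79 × 96 = 7584 ≡ 96 (mod 117).
Check: 40 × 96 = 3840 ≡ 96 (mod 117).
Unique solution: x ≡ 96 (mod 117)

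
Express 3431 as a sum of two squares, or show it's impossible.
Not possible

Factorization: 3431 = 47 × 73
By Fermat: n is sum of two squares iff every prime p ≡ 3 (mod 4) appears to even power.
Prime(s) ≡ 3 (mod 4) with odd exponent: [(47, 1)]
Therefore 3431 cannot be expressed as a² + b².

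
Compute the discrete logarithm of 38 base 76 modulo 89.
73

Baby-step giant-step with step n = ⌈√89⌉ = 10.
Baby steps 76^j mod 89 (j:value) for j=0..9: 0:1, 1:76, 2:80, 3:28, 4:81, 5:15, 6:72, 7:43, 8:64, 9:58.
Giant-step multiplier: 76^(-10) ≡ 76^(88-10) = 76^78 ≡ 36 (mod 89).
Giant steps γ_i = 38·36^i mod 89: γ_0=38, γ_1=33, γ_2=31, γ_3=48, γ_4=37, γ_5=86, γ_6=70, γ_7=28 (in table at j=3).
x = i·n + j = 7·10 + 3 = 73.
Check: 76^73 ≡ 38 (mod 89).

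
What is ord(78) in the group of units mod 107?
106

107 is prime, so ord(78) divides φ(107) = 106.
Divisors of 106: 1, 2, 53, 106.
Repeated squaring: 78^1 ≡ 78, 78^2 ≡ 92, 78^4 ≡ 11, 78^8 ≡ 14, 78^16 ≡ 89, 78^32 ≡ 3, 78^64 ≡ 9 (mod 107).
Test 78^d mod 107 for each divisor d in increasing order:
78^1 ≡ 78
78^2 ≡ 92
78^53 = 78^32·78^16·78^4·78^1 ≡ 106
78^106 = 78^64·78^32·78^8·78^2 ≡ 1  ← first divisor giving 1
The order is 106.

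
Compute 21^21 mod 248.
29

Repeated squaring. Binary of 21 = 10101.
21^1 ≡ 21 (mod 248); 21^2 ≡ 193 (mod 248); 21^4 ≡ 49 (mod 248); 21^8 ≡ 169 (mod 248); 21^16 ≡ 41 (mod 248)
21^21 = 21^1 × 21^4 × 21^16 ≡ 29 (mod 248)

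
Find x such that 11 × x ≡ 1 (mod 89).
81

gcd(11, 89) = 1, so the inverse exists.
Extended Euclidean algorithm on (89, 11):
89 = 8 × 11 + 1  ⟹  1 = (1)·89 + (-8)·11
So (-8)·11 ≡ 1 (mod 89), i.e. 11^(-1) ≡ -8 ≡ 81 (mod 89).
Check: 11 × 81 = 891 ≡ 1 (mod 89)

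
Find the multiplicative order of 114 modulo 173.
172

173 is prime, so ord(114) divides φ(173) = 172.
Divisors of 172: 1, 2, 4, 43, 86, 172.
Repeated squaring: 114^1 ≡ 114, 114^2 ≡ 21, 114^4 ≡ 95, 114^8 ≡ 29, 114^16 ≡ 149, 114^32 ≡ 57, 114^64 ≡ 135, 114^128 ≡ 60 (mod 173).
Test 114^d mod 173 for each divisor d in increasing order:
114^1 ≡ 114
114^2 ≡ 21
114^4 ≡ 95
114^43 = 114^32·114^8·114^2·114^1 ≡ 80
114^86 = 114^64·114^16·114^4·114^2 ≡ 172
114^172 = 114^128·114^32·114^8·114^4 ≡ 1  ← first divisor giving 1
The order is 172.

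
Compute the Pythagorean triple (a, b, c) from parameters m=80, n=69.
(1639, 11040, 11161)

Euclid's formula: a = m² - n², b = 2mn, c = m² + n²
m = 80, n = 69
a = 80² - 69² = 6400 - 4761 = 1639
b = 2 × 80 × 69 = 11040
c = 80² + 69² = 6400 + 4761 = 11161
Verification: 1639² + 11040² = 2686321 + 121881600 = 124567921 = 11161² ✓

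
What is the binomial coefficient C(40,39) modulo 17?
6

Using Lucas' theorem:
Write n=40 and k=39 in base 17:
n in base 17: [2, 6]
k in base 17: [2, 5]
C(40,39) mod 17 = ∏ C(n_i, k_i) mod 17
Digit binomials (mod 17): C(2,2) = 1; C(6,5) = 6
Product: 1 × 6 = 6 ≡ 6 (mod 17)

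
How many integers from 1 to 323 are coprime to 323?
288

323 = 17 × 19
φ(n) = n × ∏(1 - 1/p) for each prime p dividing n
φ(323) = 323 × (1 - 1/17) × (1 - 1/19) = 288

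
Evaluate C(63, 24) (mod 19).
18

Using Lucas' theorem:
Write n=63 and k=24 in base 19:
n in base 19: [3, 6]
k in base 19: [1, 5]
C(63,24) mod 19 = ∏ C(n_i, k_i) mod 19
Digit binomials (mod 19): C(3,1) = 3; C(6,5) = 6
Product: 3 × 6 = 18 ≡ 18 (mod 19)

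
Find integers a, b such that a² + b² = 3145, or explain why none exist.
3² + 56² (a=3, b=56)

Factorization: 3145 = 5 × 17 × 37
By Fermat: n is sum of two squares iff every prime p ≡ 3 (mod 4) appears to even power.
All primes ≡ 3 (mod 4) appear to even power.
Search a = 0, 1, 2, … for 3145 - a² a perfect square: first hit at a = 3: 3145 - 9 = 3136 = 56².
3145 = 3² + 56² = 9 + 3136 ✓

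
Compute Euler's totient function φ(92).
44

92 = 2^2 × 23
φ(n) = n × ∏(1 - 1/p) for each prime p dividing n
φ(92) = 92 × (1 - 1/2) × (1 - 1/23) = 44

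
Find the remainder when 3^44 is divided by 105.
51

Repeated squaring. Binary of 44 = 101100.
3^1 ≡ 3 (mod 105); 3^2 ≡ 9 (mod 105); 3^4 ≡ 81 (mod 105); 3^8 ≡ 51 (mod 105); 3^16 ≡ 81 (mod 105); 3^32 ≡ 51 (mod 105)
3^44 = 3^4 × 3^8 × 3^32 ≡ 51 (mod 105)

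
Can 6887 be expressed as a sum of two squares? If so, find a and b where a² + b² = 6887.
Not possible

Factorization: 6887 = 71 × 97
By Fermat: n is sum of two squares iff every prime p ≡ 3 (mod 4) appears to even power.
Prime(s) ≡ 3 (mod 4) with odd exponent: [(71, 1)]
Therefore 6887 cannot be expressed as a² + b².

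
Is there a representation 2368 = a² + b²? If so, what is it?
8² + 48² (a=8, b=48)

Factorization: 2368 = 2^6 × 37
By Fermat: n is sum of two squares iff every prime p ≡ 3 (mod 4) appears to even power.
All primes ≡ 3 (mod 4) appear to even power.
Search a = 0, 1, 2, … for 2368 - a² a perfect square: first hit at a = 8: 2368 - 64 = 2304 = 48².
2368 = 8² + 48² = 64 + 2304 ✓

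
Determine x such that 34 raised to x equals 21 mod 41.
26

Baby-step giant-step with step n = ⌈√41⌉ = 7.
Baby steps 34^j mod 41 (j:value) for j=0..6: 0:1, 1:34, 2:8, 3:26, 4:23, 5:3, 6:20.
Giant-step multiplier: 34^(-7) ≡ 34^(40-7) = 34^33 ≡ 12 (mod 41).
Giant steps γ_i = 21·12^i mod 41: γ_0=21, γ_1=6, γ_2=31, γ_3=3 (in table at j=5).
x = i·n + j = 3·7 + 5 = 26.
Check: 34^26 ≡ 21 (mod 41).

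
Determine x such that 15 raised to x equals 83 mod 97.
7

Baby-step giant-step with step n = ⌈√97⌉ = 10.
Baby steps 15^j mod 97 (j:value) for j=0..9: 0:1, 1:15, 2:31, 3:77, 4:88, 5:59, 6:12, 7:83, 8:81, 9:51.
h = 83 is already in the table at j=7, so x = 7.
Check: 15^7 ≡ 83 (mod 97).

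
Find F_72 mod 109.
32

Matrix identity: Q^n = [[F_(n+1), F_n], [F_n, F_(n-1)]] with Q = [[1,1],[1,0]].
n = 72 = 1001000₂. Square-and-multiply, entries mod 109:
Q^1 = [[1,1],[1,0]]
Q^2 = (Q^1)² = [[2,1],[1,1]]
Q^4 = (Q^2)² = [[5,3],[3,2]]
Q^9 = (Q^4)²·Q = [[55,34],[34,21]]
Q^18 = (Q^9)² = [[39,77],[77,71]]
Q^36 = (Q^18)² = [[38,77],[77,70]]
Q^72 = (Q^36)² = [[70,32],[32,38]]
F_72 mod 109 = Q^72[0][1] = 32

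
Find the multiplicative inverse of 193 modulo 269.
46

gcd(193, 269) = 1, so the inverse exists.
Extended Euclidean algorithm on (269, 193):
269 = 1 × 193 + 76  ⟹  76 = (1)·269 + (-1)·193
193 = 2 × 76 + 41  ⟹  41 = (-2)·269 + (3)·193
76 = 1 × 41 + 35  ⟹  35 = (3)·269 + (-4)·193
41 = 1 × 35 + 6  ⟹  6 = (-5)·269 + (7)·193
35 = 5 × 6 + 5  ⟹  5 = (28)·269 + (-39)·193
6 = 1 × 5 + 1  ⟹  1 = (-33)·269 + (46)·193
So (46)·193 ≡ 1 (mod 269), i.e. 193^(-1) ≡ 46 (mod 269).
Check: 193 × 46 = 8878 ≡ 1 (mod 269)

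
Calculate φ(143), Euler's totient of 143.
120

143 = 11 × 13
φ(n) = n × ∏(1 - 1/p) for each prime p dividing n
φ(143) = 143 × (1 - 1/11) × (1 - 1/13) = 120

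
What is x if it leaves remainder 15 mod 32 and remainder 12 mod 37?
271

Using Chinese Remainder Theorem:
M = 32 × 37 = 1184
M1 = 37, M2 = 32
y1 = 37^(-1) mod 32 = 13
y2 = 32^(-1) mod 37 = 22
x = (15×37×13 + 12×32×22) mod 1184 = 271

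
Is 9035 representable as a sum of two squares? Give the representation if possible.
Not possible

Factorization: 9035 = 5 × 13 × 139
By Fermat: n is sum of two squares iff every prime p ≡ 3 (mod 4) appears to even power.
Prime(s) ≡ 3 (mod 4) with odd exponent: [(139, 1)]
Therefore 9035 cannot be expressed as a² + b².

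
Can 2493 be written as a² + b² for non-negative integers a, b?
27² + 42² (a=27, b=42)

Factorization: 2493 = 3^2 × 277
By Fermat: n is sum of two squares iff every prime p ≡ 3 (mod 4) appears to even power.
All primes ≡ 3 (mod 4) appear to even power.
Search a = 0, 1, 2, … for 2493 - a² a perfect square: first hit at a = 27: 2493 - 729 = 1764 = 42².
2493 = 27² + 42² = 729 + 1764 ✓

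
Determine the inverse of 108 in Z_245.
152

gcd(108, 245) = 1, so the inverse exists.
Extended Euclidean algorithm on (245, 108):
245 = 2 × 108 + 29  ⟹  29 = (1)·245 + (-2)·108
108 = 3 × 29 + 21  ⟹  21 = (-3)·245 + (7)·108
29 = 1 × 21 + 8  ⟹  8 = (4)·245 + (-9)·108
21 = 2 × 8 + 5  ⟹  5 = (-11)·245 + (25)·108
8 = 1 × 5 + 3  ⟹  3 = (15)·245 + (-34)·108
5 = 1 × 3 + 2  ⟹  2 = (-26)·245 + (59)·108
3 = 1 × 2 + 1  ⟹  1 = (41)·245 + (-93)·108
So (-93)·108 ≡ 1 (mod 245), i.e. 108^(-1) ≡ -93 ≡ 152 (mod 245).
Check: 108 × 152 = 16416 ≡ 1 (mod 245)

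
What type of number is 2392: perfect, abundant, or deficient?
abundant

Proper divisors of 2392: sum = 1 + 2 + 4 + 8 + 13 + 23 + 26 + 46 + 52 + 92 + 104 + 184 + 299 + 598 + 1196 = 2648
Since 2648 > 2392, 2392 is abundant.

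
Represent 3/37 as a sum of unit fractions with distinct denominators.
1/13 + 1/241 + 1/115921

Greedy algorithm:
3/37: ceiling(37/3) = 13, use 1/13
2/481: ceiling(481/2) = 241, use 1/241
1/115921: ceiling(115921/1) = 115921, use 1/115921
Result: 3/37 = 1/13 + 1/241 + 1/115921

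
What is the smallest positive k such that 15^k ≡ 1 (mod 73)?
72

73 is prime, so ord(15) divides φ(73) = 72.
Divisors of 72: 1, 2, 3, 4, 6, 8, 9, 12, 18, 24, 36, 72.
Repeated squaring: 15^1 ≡ 15, 15^2 ≡ 6, 15^4 ≡ 36, 15^8 ≡ 55, 15^16 ≡ 32, 15^32 ≡ 2, 15^64 ≡ 4 (mod 73).
Test 15^d mod 73 for each divisor d in increasing order:
15^1 ≡ 15
15^2 ≡ 6
15^3 = 15^2·15^1 ≡ 17
15^4 ≡ 36
15^6 = 15^4·15^2 ≡ 70
15^8 ≡ 55
15^9 = 15^8·15^1 ≡ 22
15^12 = 15^8·15^4 ≡ 9
15^18 = 15^16·15^2 ≡ 46
15^24 = 15^16·15^8 ≡ 8
15^36 = 15^32·15^4 ≡ 72
15^72 = 15^64·15^8 ≡ 1  ← first divisor giving 1
The order is 72.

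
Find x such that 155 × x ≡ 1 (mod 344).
91

gcd(155, 344) = 1, so the inverse exists.
Extended Euclidean algorithm on (344, 155):
344 = 2 × 155 + 34  ⟹  34 = (1)·344 + (-2)·155
155 = 4 × 34 + 19  ⟹  19 = (-4)·344 + (9)·155
34 = 1 × 19 + 15  ⟹  15 = (5)·344 + (-11)·155
19 = 1 × 15 + 4  ⟹  4 = (-9)·344 + (20)·155
15 = 3 × 4 + 3  ⟹  3 = (32)·344 + (-71)·155
4 = 1 × 3 + 1  ⟹  1 = (-41)·344 + (91)·155
So (91)·155 ≡ 1 (mod 344), i.e. 155^(-1) ≡ 91 (mod 344).
Check: 155 × 91 = 14105 ≡ 1 (mod 344)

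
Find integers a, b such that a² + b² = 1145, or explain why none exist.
11² + 32² (a=11, b=32)

Factorization: 1145 = 5 × 229
By Fermat: n is sum of two squares iff every prime p ≡ 3 (mod 4) appears to even power.
All primes ≡ 3 (mod 4) appear to even power.
Search a = 0, 1, 2, … for 1145 - a² a perfect square: first hit at a = 11: 1145 - 121 = 1024 = 32².
1145 = 11² + 32² = 121 + 1024 ✓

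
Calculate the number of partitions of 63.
1505499

p(n) counts ways to write n as a sum of positive integers (order ignored).
Euler's pentagonal recurrence: p(k) = p(k-1) + p(k-2) - p(k-5) - p(k-7) + p(k-12) + p(k-15) - ... (offsets j(3j∓1)/2, signs ++--, p(0)=1, p(<0)=0).
DP table for k = 0..62: p(0)=1, p(1)=1, p(2)=2, p(3)=3, p(4)=5, p(5)=7, p(6)=11, p(7)=15, p(8)=22, p(9)=30, p(10)=42, p(11)=56, p(12)=77, p(13)=101, p(14)=135, p(15)=176, p(16)=231, p(17)=297, p(18)=385, p(19)=490, p(20)=627, p(21)=792, p(22)=1002, p(23)=1255, p(24)=1575, p(25)=1958, p(26)=2436, p(27)=3010, p(28)=3718, p(29)=4565, p(30)=5604, p(31)=6842, p(32)=8349, p(33)=10143, p(34)=12310, p(35)=14883, p(36)=17977, p(37)=21637, p(38)=26015, p(39)=31185, p(40)=37338, p(41)=44583, p(42)=53174, p(43)=63261, p(44)=75175, p(45)=89134, p(46)=105558, p(47)=124754, p(48)=147273, p(49)=173525, p(50)=204226, p(51)=239943, p(52)=281589, p(53)=329931, p(54)=386155, p(55)=451276, p(56)=526823, p(57)=614154, p(58)=715220, p(59)=831820, p(60)=966467, p(61)=1121505, p(62)=1300156.
Final step: p(63) = p(62) + p(61) - p(58) - p(56) + p(51) + p(48) - p(41) - p(37) + p(28) + p(23) - p(12) - p(6)
= 1300156 + 1121505 - 715220 - 526823 + 239943 + 147273 - 44583 - 21637 + 3718 + 1255 - 77 - 11
= 1505499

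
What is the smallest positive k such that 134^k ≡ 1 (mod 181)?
180

181 is prime, so ord(134) divides φ(181) = 180.
Divisors of 180: 1, 2, 3, 4, 5, 6, 9, 10, 12, 15, 18, 20, 30, 36, 45, 60, 90, 180.
Repeated squaring: 134^1 ≡ 134, 134^2 ≡ 37, 134^4 ≡ 102, 134^8 ≡ 87, 134^16 ≡ 148, 134^32 ≡ 3, 134^64 ≡ 9, 134^128 ≡ 81 (mod 181).
Test 134^d mod 181 for each divisor d in increasing order:
134^1 ≡ 134
134^2 ≡ 37
134^3 = 134^2·134^1 ≡ 71
134^4 ≡ 102
134^5 = 134^4·134^1 ≡ 93
134^6 = 134^4·134^2 ≡ 154
134^9 = 134^8·134^1 ≡ 74
134^10 = 134^8·134^2 ≡ 142
134^12 = 134^8·134^4 ≡ 5
134^15 = 134^8·134^4·134^2·134^1 ≡ 174
134^18 = 134^16·134^2 ≡ 46
134^20 = 134^16·134^4 ≡ 73
134^30 = 134^16·134^8·134^4·134^2 ≡ 49
134^36 = 134^32·134^4 ≡ 125
134^45 = 134^32·134^8·134^4·134^1 ≡ 19
134^60 = 134^32·134^16·134^8·134^4 ≡ 48
134^90 = 134^64·134^16·134^8·134^2 ≡ 180
134^180 = 134^128·134^32·134^16·134^4 ≡ 1  ← first divisor giving 1
The order is 180.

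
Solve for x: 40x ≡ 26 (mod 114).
x ≡ 32 (mod 57)

gcd(40, 114) = 2, which divides 26, so solutions exist.
Divide through by 2: 20x ≡ 13 (mod 57).
Find 20^(-1) mod 57 by the extended Euclidean algorithm:
57 = 2 × 20 + 17  ⟹  17 = (1)·57 + (-2)·20
20 = 1 × 17 + 3  ⟹  3 = (-1)·57 + (3)·20
17 = 5 × 3 + 2  ⟹  2 = (6)·57 + (-17)·20
3 = 1 × 2 + 1  ⟹  1 = (-7)·57 + (20)·20
So (20)·20 ≡ 1 (mod 57), i.e. 20^(-1) ≡ 20 (mod 57).
x ≡ 20 × 13 = 260 ≡ 32 (mod 57).
Check: 40 × 32 = 1280 ≡ 26 (mod 114).
x ≡ 32 (mod 57), giving 2 solutions mod 114.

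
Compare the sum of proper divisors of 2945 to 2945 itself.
deficient

Proper divisors of 2945: sum = 1 + 5 + 19 + 31 + 95 + 155 + 589 = 895
Since 895 < 2945, 2945 is deficient.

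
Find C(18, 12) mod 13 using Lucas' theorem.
0

Using Lucas' theorem:
Write n=18 and k=12 in base 13:
n in base 13: [1, 5]
k in base 13: [0, 12]
C(18,12) mod 13 = ∏ C(n_i, k_i) mod 13
Digit binomials (mod 13): C(1,0) = 1; C(5,12) = 0 (k_i > n_i)
Product: 1 × 0 = 0 ≡ 0 (mod 13)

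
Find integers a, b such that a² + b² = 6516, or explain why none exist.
54² + 60² (a=54, b=60)

Factorization: 6516 = 2^2 × 3^2 × 181
By Fermat: n is sum of two squares iff every prime p ≡ 3 (mod 4) appears to even power.
All primes ≡ 3 (mod 4) appear to even power.
Search a = 0, 1, 2, … for 6516 - a² a perfect square: first hit at a = 54: 6516 - 2916 = 3600 = 60².
6516 = 54² + 60² = 2916 + 3600 ✓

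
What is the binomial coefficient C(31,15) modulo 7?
4

Using Lucas' theorem:
Write n=31 and k=15 in base 7:
n in base 7: [4, 3]
k in base 7: [2, 1]
C(31,15) mod 7 = ∏ C(n_i, k_i) mod 7
Digit binomials (mod 7): C(4,2) = 6; C(3,1) = 3
Product: 6 × 3 = 18 ≡ 4 (mod 7)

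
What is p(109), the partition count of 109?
541946240

p(n) counts ways to write n as a sum of positive integers (order ignored).
Euler's pentagonal recurrence: p(k) = p(k-1) + p(k-2) - p(k-5) - p(k-7) + p(k-12) + p(k-15) - ... (offsets j(3j∓1)/2, signs ++--, p(0)=1, p(<0)=0).
DP table for k = 0..108: p(0)=1, p(1)=1, p(2)=2, p(3)=3, p(4)=5, p(5)=7, p(6)=11, p(7)=15, p(8)=22, p(9)=30, p(10)=42, p(11)=56, p(12)=77, p(13)=101, p(14)=135, p(15)=176, p(16)=231, p(17)=297, p(18)=385, p(19)=490, p(20)=627, p(21)=792, p(22)=1002, p(23)=1255, p(24)=1575, p(25)=1958, p(26)=2436, p(27)=3010, p(28)=3718, p(29)=4565, p(30)=5604, p(31)=6842, p(32)=8349, p(33)=10143, p(34)=12310, p(35)=14883, p(36)=17977, p(37)=21637, p(38)=26015, p(39)=31185, p(40)=37338, p(41)=44583, p(42)=53174, p(43)=63261, p(44)=75175, p(45)=89134, p(46)=105558, p(47)=124754, p(48)=147273, p(49)=173525, p(50)=204226, p(51)=239943, p(52)=281589, p(53)=329931, p(54)=386155, p(55)=451276, p(56)=526823, p(57)=614154, p(58)=715220, p(59)=831820, p(60)=966467, p(61)=1121505, p(62)=1300156, p(63)=1505499, p(64)=1741630, p(65)=2012558, p(66)=2323520, p(67)=2679689, p(68)=3087735, p(69)=3554345, p(70)=4087968, p(71)=4697205, p(72)=5392783, p(73)=6185689, p(74)=7089500, p(75)=8118264, p(76)=9289091, p(77)=10619863, p(78)=12132164, p(79)=13848650, p(80)=15796476, p(81)=18004327, p(82)=20506255, p(83)=23338469, p(84)=26543660, p(85)=30167357, p(86)=34262962, p(87)=38887673, p(88)=44108109, p(89)=49995925, p(90)=56634173, p(91)=64112359, p(92)=72533807, p(93)=82010177, p(94)=92669720, p(95)=104651419, p(96)=118114304, p(97)=133230930, p(98)=150198136, p(99)=169229875, p(100)=190569292, p(101)=214481126, p(102)=241265379, p(103)=271248950, p(104)=304801365, p(105)=342325709, p(106)=384276336, p(107)=431149389, p(108)=483502844.
Final step: p(109) = p(108) + p(107) - p(104) - p(102) + p(97) + p(94) - p(87) - p(83) + p(74) + p(69) - p(58) - p(52) + p(39) + p(32) - p(17) - p(9)
= 483502844 + 431149389 - 304801365 - 241265379 + 133230930 + 92669720 - 38887673 - 23338469 + 7089500 + 3554345 - 715220 - 281589 + 31185 + 8349 - 297 - 30
= 541946240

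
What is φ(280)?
96

280 = 2^3 × 5 × 7
φ(n) = n × ∏(1 - 1/p) for each prime p dividing n
φ(280) = 280 × (1 - 1/2) × (1 - 1/5) × (1 - 1/7) = 96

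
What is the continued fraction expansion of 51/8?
[6; 2, 1, 2]

Euclidean algorithm steps:
51 = 6 × 8 + 3
8 = 2 × 3 + 2
3 = 1 × 2 + 1
2 = 2 × 1 + 0
Continued fraction: [6; 2, 1, 2]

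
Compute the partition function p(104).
304801365

p(n) counts ways to write n as a sum of positive integers (order ignored).
Euler's pentagonal recurrence: p(k) = p(k-1) + p(k-2) - p(k-5) - p(k-7) + p(k-12) + p(k-15) - ... (offsets j(3j∓1)/2, signs ++--, p(0)=1, p(<0)=0).
DP table for k = 0..103: p(0)=1, p(1)=1, p(2)=2, p(3)=3, p(4)=5, p(5)=7, p(6)=11, p(7)=15, p(8)=22, p(9)=30, p(10)=42, p(11)=56, p(12)=77, p(13)=101, p(14)=135, p(15)=176, p(16)=231, p(17)=297, p(18)=385, p(19)=490, p(20)=627, p(21)=792, p(22)=1002, p(23)=1255, p(24)=1575, p(25)=1958, p(26)=2436, p(27)=3010, p(28)=3718, p(29)=4565, p(30)=5604, p(31)=6842, p(32)=8349, p(33)=10143, p(34)=12310, p(35)=14883, p(36)=17977, p(37)=21637, p(38)=26015, p(39)=31185, p(40)=37338, p(41)=44583, p(42)=53174, p(43)=63261, p(44)=75175, p(45)=89134, p(46)=105558, p(47)=124754, p(48)=147273, p(49)=173525, p(50)=204226, p(51)=239943, p(52)=281589, p(53)=329931, p(54)=386155, p(55)=451276, p(56)=526823, p(57)=614154, p(58)=715220, p(59)=831820, p(60)=966467, p(61)=1121505, p(62)=1300156, p(63)=1505499, p(64)=1741630, p(65)=2012558, p(66)=2323520, p(67)=2679689, p(68)=3087735, p(69)=3554345, p(70)=4087968, p(71)=4697205, p(72)=5392783, p(73)=6185689, p(74)=7089500, p(75)=8118264, p(76)=9289091, p(77)=10619863, p(78)=12132164, p(79)=13848650, p(80)=15796476, p(81)=18004327, p(82)=20506255, p(83)=23338469, p(84)=26543660, p(85)=30167357, p(86)=34262962, p(87)=38887673, p(88)=44108109, p(89)=49995925, p(90)=56634173, p(91)=64112359, p(92)=72533807, p(93)=82010177, p(94)=92669720, p(95)=104651419, p(96)=118114304, p(97)=133230930, p(98)=150198136, p(99)=169229875, p(100)=190569292, p(101)=214481126, p(102)=241265379, p(103)=271248950.
Final step: p(104) = p(103) + p(102) - p(99) - p(97) + p(92) + p(89) - p(82) - p(78) + p(69) + p(64) - p(53) - p(47) + p(34) + p(27) - p(12) - p(4)
= 271248950 + 241265379 - 169229875 - 133230930 + 72533807 + 49995925 - 20506255 - 12132164 + 3554345 + 1741630 - 329931 - 124754 + 12310 + 3010 - 77 - 5
= 304801365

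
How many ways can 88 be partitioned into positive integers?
44108109

p(n) counts ways to write n as a sum of positive integers (order ignored).
Euler's pentagonal recurrence: p(k) = p(k-1) + p(k-2) - p(k-5) - p(k-7) + p(k-12) + p(k-15) - ... (offsets j(3j∓1)/2, signs ++--, p(0)=1, p(<0)=0).
DP table for k = 0..87: p(0)=1, p(1)=1, p(2)=2, p(3)=3, p(4)=5, p(5)=7, p(6)=11, p(7)=15, p(8)=22, p(9)=30, p(10)=42, p(11)=56, p(12)=77, p(13)=101, p(14)=135, p(15)=176, p(16)=231, p(17)=297, p(18)=385, p(19)=490, p(20)=627, p(21)=792, p(22)=1002, p(23)=1255, p(24)=1575, p(25)=1958, p(26)=2436, p(27)=3010, p(28)=3718, p(29)=4565, p(30)=5604, p(31)=6842, p(32)=8349, p(33)=10143, p(34)=12310, p(35)=14883, p(36)=17977, p(37)=21637, p(38)=26015, p(39)=31185, p(40)=37338, p(41)=44583, p(42)=53174, p(43)=63261, p(44)=75175, p(45)=89134, p(46)=105558, p(47)=124754, p(48)=147273, p(49)=173525, p(50)=204226, p(51)=239943, p(52)=281589, p(53)=329931, p(54)=386155, p(55)=451276, p(56)=526823, p(57)=614154, p(58)=715220, p(59)=831820, p(60)=966467, p(61)=1121505, p(62)=1300156, p(63)=1505499, p(64)=1741630, p(65)=2012558, p(66)=2323520, p(67)=2679689, p(68)=3087735, p(69)=3554345, p(70)=4087968, p(71)=4697205, p(72)=5392783, p(73)=6185689, p(74)=7089500, p(75)=8118264, p(76)=9289091, p(77)=10619863, p(78)=12132164, p(79)=13848650, p(80)=15796476, p(81)=18004327, p(82)=20506255, p(83)=23338469, p(84)=26543660, p(85)=30167357, p(86)=34262962, p(87)=38887673.
Final step: p(88) = p(87) + p(86) - p(83) - p(81) + p(76) + p(73) - p(66) - p(62) + p(53) + p(48) - p(37) - p(31) + p(18) + p(11)
= 38887673 + 34262962 - 23338469 - 18004327 + 9289091 + 6185689 - 2323520 - 1300156 + 329931 + 147273 - 21637 - 6842 + 385 + 56
= 44108109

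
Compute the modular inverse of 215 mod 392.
31

gcd(215, 392) = 1, so the inverse exists.
Extended Euclidean algorithm on (392, 215):
392 = 1 × 215 + 177  ⟹  177 = (1)·392 + (-1)·215
215 = 1 × 177 + 38  ⟹  38 = (-1)·392 + (2)·215
177 = 4 × 38 + 25  ⟹  25 = (5)·392 + (-9)·215
38 = 1 × 25 + 13  ⟹  13 = (-6)·392 + (11)·215
25 = 1 × 13 + 12  ⟹  12 = (11)·392 + (-20)·215
13 = 1 × 12 + 1  ⟹  1 = (-17)·392 + (31)·215
So (31)·215 ≡ 1 (mod 392), i.e. 215^(-1) ≡ 31 (mod 392).
Check: 215 × 31 = 6665 ≡ 1 (mod 392)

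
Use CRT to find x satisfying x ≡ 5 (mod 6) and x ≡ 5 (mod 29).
5

Using Chinese Remainder Theorem:
M = 6 × 29 = 174
M1 = 29, M2 = 6
y1 = 29^(-1) mod 6 = 5
y2 = 6^(-1) mod 29 = 5
x = (5×29×5 + 5×6×5) mod 174 = 5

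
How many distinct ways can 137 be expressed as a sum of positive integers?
11097645016

p(n) counts ways to write n as a sum of positive integers (order ignored).
Euler's pentagonal recurrence: p(k) = p(k-1) + p(k-2) - p(k-5) - p(k-7) + p(k-12) + p(k-15) - ... (offsets j(3j∓1)/2, signs ++--, p(0)=1, p(<0)=0).
DP table for k = 0..136: p(0)=1, p(1)=1, p(2)=2, p(3)=3, p(4)=5, p(5)=7, p(6)=11, p(7)=15, p(8)=22, p(9)=30, p(10)=42, p(11)=56, p(12)=77, p(13)=101, p(14)=135, p(15)=176, p(16)=231, p(17)=297, p(18)=385, p(19)=490, p(20)=627, p(21)=792, p(22)=1002, p(23)=1255, p(24)=1575, p(25)=1958, p(26)=2436, p(27)=3010, p(28)=3718, p(29)=4565, p(30)=5604, p(31)=6842, p(32)=8349, p(33)=10143, p(34)=12310, p(35)=14883, p(36)=17977, p(37)=21637, p(38)=26015, p(39)=31185, p(40)=37338, p(41)=44583, p(42)=53174, p(43)=63261, p(44)=75175, p(45)=89134, p(46)=105558, p(47)=124754, p(48)=147273, p(49)=173525, p(50)=204226, p(51)=239943, p(52)=281589, p(53)=329931, p(54)=386155, p(55)=451276, p(56)=526823, p(57)=614154, p(58)=715220, p(59)=831820, p(60)=966467, p(61)=1121505, p(62)=1300156, p(63)=1505499, p(64)=1741630, p(65)=2012558, p(66)=2323520, p(67)=2679689, p(68)=3087735, p(69)=3554345, p(70)=4087968, p(71)=4697205, p(72)=5392783, p(73)=6185689, p(74)=7089500, p(75)=8118264, p(76)=9289091, p(77)=10619863, p(78)=12132164, p(79)=13848650, p(80)=15796476, p(81)=18004327, p(82)=20506255, p(83)=23338469, p(84)=26543660, p(85)=30167357, p(86)=34262962, p(87)=38887673, p(88)=44108109, p(89)=49995925, p(90)=56634173, p(91)=64112359, p(92)=72533807, p(93)=82010177, p(94)=92669720, p(95)=104651419, p(96)=118114304, p(97)=133230930, p(98)=150198136, p(99)=169229875, p(100)=190569292, p(101)=214481126, p(102)=241265379, p(103)=271248950, p(104)=304801365, p(105)=342325709, p(106)=384276336, p(107)=431149389, p(108)=483502844, p(109)=541946240, p(110)=607163746, p(111)=679903203, p(112)=761002156, p(113)=851376628, p(114)=952050665, p(115)=1064144451, p(116)=1188908248, p(117)=1327710076, p(118)=1482074143, p(119)=1653668665, p(120)=1844349560, p(121)=2056148051, p(122)=2291320912, p(123)=2552338241, p(124)=2841940500, p(125)=3163127352, p(126)=3519222692, p(127)=3913864295, p(128)=4351078600, p(129)=4835271870, p(130)=5371315400, p(131)=5964539504, p(132)=6620830889, p(133)=7346629512, p(134)=8149040695, p(135)=9035836076, p(136)=10015581680.
Final step: p(137) = p(136) + p(135) - p(132) - p(130) + p(125) + p(122) - p(115) - p(111) + p(102) + p(97) - p(86) - p(80) + p(67) + p(60) - p(45) - p(37) + p(20) + p(11)
= 10015581680 + 9035836076 - 6620830889 - 5371315400 + 3163127352 + 2291320912 - 1064144451 - 679903203 + 241265379 + 133230930 - 34262962 - 15796476 + 2679689 + 966467 - 89134 - 21637 + 627 + 56
= 11097645016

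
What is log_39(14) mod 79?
15

Baby-step giant-step with step n = ⌈√79⌉ = 9.
Baby steps 39^j mod 79 (j:value) for j=0..8: 0:1, 1:39, 2:20, 3:69, 4:5, 5:37, 6:21, 7:29, 8:25.
Giant-step multiplier: 39^(-9) ≡ 39^(78-9) = 39^69 ≡ 41 (mod 79).
Giant steps γ_i = 14·41^i mod 79: γ_0=14, γ_1=21 (in table at j=6).
x = i·n + j = 1·9 + 6 = 15.
Check: 39^15 ≡ 14 (mod 79).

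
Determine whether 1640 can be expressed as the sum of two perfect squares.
14² + 38² (a=14, b=38)

Factorization: 1640 = 2^3 × 5 × 41
By Fermat: n is sum of two squares iff every prime p ≡ 3 (mod 4) appears to even power.
All primes ≡ 3 (mod 4) appear to even power.
Search a = 0, 1, 2, … for 1640 - a² a perfect square: first hit at a = 14: 1640 - 196 = 1444 = 38².
1640 = 14² + 38² = 196 + 1444 ✓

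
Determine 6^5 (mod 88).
32

Repeated squaring. Binary of 5 = 101.
6^1 ≡ 6 (mod 88); 6^2 ≡ 36 (mod 88); 6^4 ≡ 64 (mod 88)
6^5 = 6^1 × 6^4 ≡ 32 (mod 88)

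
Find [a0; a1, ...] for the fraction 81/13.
[6; 4, 3]

Euclidean algorithm steps:
81 = 6 × 13 + 3
13 = 4 × 3 + 1
3 = 3 × 1 + 0
Continued fraction: [6; 4, 3]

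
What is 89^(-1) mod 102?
47

gcd(89, 102) = 1, so the inverse exists.
Extended Euclidean algorithm on (102, 89):
102 = 1 × 89 + 13  ⟹  13 = (1)·102 + (-1)·89
89 = 6 × 13 + 11  ⟹  11 = (-6)·102 + (7)·89
13 = 1 × 11 + 2  ⟹  2 = (7)·102 + (-8)·89
11 = 5 × 2 + 1  ⟹  1 = (-41)·102 + (47)·89
So (47)·89 ≡ 1 (mod 102), i.e. 89^(-1) ≡ 47 (mod 102).
Check: 89 × 47 = 4183 ≡ 1 (mod 102)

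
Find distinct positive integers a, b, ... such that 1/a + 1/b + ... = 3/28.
1/10 + 1/140

Greedy algorithm:
3/28: ceiling(28/3) = 10, use 1/10
1/140: ceiling(140/1) = 140, use 1/140
Result: 3/28 = 1/10 + 1/140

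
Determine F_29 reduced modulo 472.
221

Matrix identity: Q^n = [[F_(n+1), F_n], [F_n, F_(n-1)]] with Q = [[1,1],[1,0]].
n = 29 = 11101₂. Square-and-multiply, entries mod 472:
Q^1 = [[1,1],[1,0]]
Q^3 = (Q^1)²·Q = [[3,2],[2,1]]
Q^7 = (Q^3)²·Q = [[21,13],[13,8]]
Q^14 = (Q^7)² = [[138,377],[377,233]]
Q^29 = (Q^14)²·Q = [[376,221],[221,155]]
F_29 mod 472 = Q^29[0][1] = 221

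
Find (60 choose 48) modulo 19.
0

Using Lucas' theorem:
Write n=60 and k=48 in base 19:
n in base 19: [3, 3]
k in base 19: [2, 10]
C(60,48) mod 19 = ∏ C(n_i, k_i) mod 19
Digit binomials (mod 19): C(3,2) = 3; C(3,10) = 0 (k_i > n_i)
Product: 3 × 0 = 0 ≡ 0 (mod 19)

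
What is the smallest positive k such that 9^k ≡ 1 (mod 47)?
23

47 is prime, so ord(9) divides φ(47) = 46.
Divisors of 46: 1, 2, 23, 46.
Repeated squaring: 9^1 ≡ 9, 9^2 ≡ 34, 9^4 ≡ 28, 9^8 ≡ 32, 9^16 ≡ 37, 9^32 ≡ 6 (mod 47).
Test 9^d mod 47 for each divisor d in increasing order:
9^1 ≡ 9
9^2 ≡ 34
9^23 = 9^16·9^4·9^2·9^1 ≡ 1  ← first divisor giving 1
The order is 23.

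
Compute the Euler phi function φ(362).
180

362 = 2 × 181
φ(n) = n × ∏(1 - 1/p) for each prime p dividing n
φ(362) = 362 × (1 - 1/2) × (1 - 1/181) = 180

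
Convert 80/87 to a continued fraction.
[0; 1, 11, 2, 3]

Euclidean algorithm steps:
80 = 0 × 87 + 80
87 = 1 × 80 + 7
80 = 11 × 7 + 3
7 = 2 × 3 + 1
3 = 3 × 1 + 0
Continued fraction: [0; 1, 11, 2, 3]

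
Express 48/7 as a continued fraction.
[6; 1, 6]

Euclidean algorithm steps:
48 = 6 × 7 + 6
7 = 1 × 6 + 1
6 = 6 × 1 + 0
Continued fraction: [6; 1, 6]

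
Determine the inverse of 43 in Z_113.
92

gcd(43, 113) = 1, so the inverse exists.
Extended Euclidean algorithm on (113, 43):
113 = 2 × 43 + 27  ⟹  27 = (1)·113 + (-2)·43
43 = 1 × 27 + 16  ⟹  16 = (-1)·113 + (3)·43
27 = 1 × 16 + 11  ⟹  11 = (2)·113 + (-5)·43
16 = 1 × 11 + 5  ⟹  5 = (-3)·113 + (8)·43
11 = 2 × 5 + 1  ⟹  1 = (8)·113 + (-21)·43
So (-21)·43 ≡ 1 (mod 113), i.e. 43^(-1) ≡ -21 ≡ 92 (mod 113).
Check: 43 × 92 = 3956 ≡ 1 (mod 113)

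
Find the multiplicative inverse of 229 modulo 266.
115

gcd(229, 266) = 1, so the inverse exists.
Extended Euclidean algorithm on (266, 229):
266 = 1 × 229 + 37  ⟹  37 = (1)·266 + (-1)·229
229 = 6 × 37 + 7  ⟹  7 = (-6)·266 + (7)·229
37 = 5 × 7 + 2  ⟹  2 = (31)·266 + (-36)·229
7 = 3 × 2 + 1  ⟹  1 = (-99)·266 + (115)·229
So (115)·229 ≡ 1 (mod 266), i.e. 229^(-1) ≡ 115 (mod 266).
Check: 229 × 115 = 26335 ≡ 1 (mod 266)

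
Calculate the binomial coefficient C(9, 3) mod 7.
0

Using Lucas' theorem:
Write n=9 and k=3 in base 7:
n in base 7: [1, 2]
k in base 7: [0, 3]
C(9,3) mod 7 = ∏ C(n_i, k_i) mod 7
Digit binomials (mod 7): C(1,0) = 1; C(2,3) = 0 (k_i > n_i)
Product: 1 × 0 = 0 ≡ 0 (mod 7)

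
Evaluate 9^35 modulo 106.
29

Repeated squaring. Binary of 35 = 100011.
9^1 ≡ 9 (mod 106); 9^2 ≡ 81 (mod 106); 9^4 ≡ 95 (mod 106); 9^8 ≡ 15 (mod 106); 9^16 ≡ 13 (mod 106); 9^32 ≡ 63 (mod 106)
9^35 = 9^1 × 9^2 × 9^32 ≡ 29 (mod 106)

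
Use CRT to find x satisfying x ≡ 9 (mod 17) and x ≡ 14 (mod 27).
230

Using Chinese Remainder Theorem:
M = 17 × 27 = 459
M1 = 27, M2 = 17
y1 = 27^(-1) mod 17 = 12
y2 = 17^(-1) mod 27 = 8
x = (9×27×12 + 14×17×8) mod 459 = 230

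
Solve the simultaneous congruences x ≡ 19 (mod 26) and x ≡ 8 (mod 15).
383

Using Chinese Remainder Theorem:
M = 26 × 15 = 390
M1 = 15, M2 = 26
y1 = 15^(-1) mod 26 = 7
y2 = 26^(-1) mod 15 = 11
x = (19×15×7 + 8×26×11) mod 390 = 383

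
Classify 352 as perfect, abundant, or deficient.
abundant

Proper divisors of 352: sum = 1 + 2 + 4 + 8 + 11 + 16 + 22 + 32 + 44 + 88 + 176 = 404
Since 404 > 352, 352 is abundant.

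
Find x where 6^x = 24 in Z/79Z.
65

Baby-step giant-step with step n = ⌈√79⌉ = 9.
Baby steps 6^j mod 79 (j:value) for j=0..8: 0:1, 1:6, 2:36, 3:58, 4:32, 5:34, 6:46, 7:39, 8:76.
Giant-step multiplier: 6^(-9) ≡ 6^(78-9) = 6^69 ≡ 57 (mod 79).
Giant steps γ_i = 24·57^i mod 79: γ_0=24, γ_1=25, γ_2=3, γ_3=13, γ_4=30, γ_5=51, γ_6=63, γ_7=36 (in table at j=2).
x = i·n + j = 7·9 + 2 = 65.
Check: 6^65 ≡ 24 (mod 79).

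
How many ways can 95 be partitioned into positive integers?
104651419

p(n) counts ways to write n as a sum of positive integers (order ignored).
Euler's pentagonal recurrence: p(k) = p(k-1) + p(k-2) - p(k-5) - p(k-7) + p(k-12) + p(k-15) - ... (offsets j(3j∓1)/2, signs ++--, p(0)=1, p(<0)=0).
DP table for k = 0..94: p(0)=1, p(1)=1, p(2)=2, p(3)=3, p(4)=5, p(5)=7, p(6)=11, p(7)=15, p(8)=22, p(9)=30, p(10)=42, p(11)=56, p(12)=77, p(13)=101, p(14)=135, p(15)=176, p(16)=231, p(17)=297, p(18)=385, p(19)=490, p(20)=627, p(21)=792, p(22)=1002, p(23)=1255, p(24)=1575, p(25)=1958, p(26)=2436, p(27)=3010, p(28)=3718, p(29)=4565, p(30)=5604, p(31)=6842, p(32)=8349, p(33)=10143, p(34)=12310, p(35)=14883, p(36)=17977, p(37)=21637, p(38)=26015, p(39)=31185, p(40)=37338, p(41)=44583, p(42)=53174, p(43)=63261, p(44)=75175, p(45)=89134, p(46)=105558, p(47)=124754, p(48)=147273, p(49)=173525, p(50)=204226, p(51)=239943, p(52)=281589, p(53)=329931, p(54)=386155, p(55)=451276, p(56)=526823, p(57)=614154, p(58)=715220, p(59)=831820, p(60)=966467, p(61)=1121505, p(62)=1300156, p(63)=1505499, p(64)=1741630, p(65)=2012558, p(66)=2323520, p(67)=2679689, p(68)=3087735, p(69)=3554345, p(70)=4087968, p(71)=4697205, p(72)=5392783, p(73)=6185689, p(74)=7089500, p(75)=8118264, p(76)=9289091, p(77)=10619863, p(78)=12132164, p(79)=13848650, p(80)=15796476, p(81)=18004327, p(82)=20506255, p(83)=23338469, p(84)=26543660, p(85)=30167357, p(86)=34262962, p(87)=38887673, p(88)=44108109, p(89)=49995925, p(90)=56634173, p(91)=64112359, p(92)=72533807, p(93)=82010177, p(94)=92669720.
Final step: p(95) = p(94) + p(93) - p(90) - p(88) + p(83) + p(80) - p(73) - p(69) + p(60) + p(55) - p(44) - p(38) + p(25) + p(18) - p(3)
= 92669720 + 82010177 - 56634173 - 44108109 + 23338469 + 15796476 - 6185689 - 3554345 + 966467 + 451276 - 75175 - 26015 + 1958 + 385 - 3
= 104651419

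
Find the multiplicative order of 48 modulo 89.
88

89 is prime, so ord(48) divides φ(89) = 88.
Divisors of 88: 1, 2, 4, 8, 11, 22, 44, 88.
Repeated squaring: 48^1 ≡ 48, 48^2 ≡ 79, 48^4 ≡ 11, 48^8 ≡ 32, 48^16 ≡ 45, 48^32 ≡ 67, 48^64 ≡ 39 (mod 89).
Test 48^d mod 89 for each divisor d in increasing order:
48^1 ≡ 48
48^2 ≡ 79
48^4 ≡ 11
48^8 ≡ 32
48^11 = 48^8·48^2·48^1 ≡ 37
48^22 = 48^16·48^4·48^2 ≡ 34
48^44 = 48^32·48^8·48^4 ≡ 88
48^88 = 48^64·48^16·48^8 ≡ 1  ← first divisor giving 1
The order is 88.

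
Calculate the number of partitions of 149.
37027355200

p(n) counts ways to write n as a sum of positive integers (order ignored).
Euler's pentagonal recurrence: p(k) = p(k-1) + p(k-2) - p(k-5) - p(k-7) + p(k-12) + p(k-15) - ... (offsets j(3j∓1)/2, signs ++--, p(0)=1, p(<0)=0).
DP table for k = 0..148: p(0)=1, p(1)=1, p(2)=2, p(3)=3, p(4)=5, p(5)=7, p(6)=11, p(7)=15, p(8)=22, p(9)=30, p(10)=42, p(11)=56, p(12)=77, p(13)=101, p(14)=135, p(15)=176, p(16)=231, p(17)=297, p(18)=385, p(19)=490, p(20)=627, p(21)=792, p(22)=1002, p(23)=1255, p(24)=1575, p(25)=1958, p(26)=2436, p(27)=3010, p(28)=3718, p(29)=4565, p(30)=5604, p(31)=6842, p(32)=8349, p(33)=10143, p(34)=12310, p(35)=14883, p(36)=17977, p(37)=21637, p(38)=26015, p(39)=31185, p(40)=37338, p(41)=44583, p(42)=53174, p(43)=63261, p(44)=75175, p(45)=89134, p(46)=105558, p(47)=124754, p(48)=147273, p(49)=173525, p(50)=204226, p(51)=239943, p(52)=281589, p(53)=329931, p(54)=386155, p(55)=451276, p(56)=526823, p(57)=614154, p(58)=715220, p(59)=831820, p(60)=966467, p(61)=1121505, p(62)=1300156, p(63)=1505499, p(64)=1741630, p(65)=2012558, p(66)=2323520, p(67)=2679689, p(68)=3087735, p(69)=3554345, p(70)=4087968, p(71)=4697205, p(72)=5392783, p(73)=6185689, p(74)=7089500, p(75)=8118264, p(76)=9289091, p(77)=10619863, p(78)=12132164, p(79)=13848650, p(80)=15796476, p(81)=18004327, p(82)=20506255, p(83)=23338469, p(84)=26543660, p(85)=30167357, p(86)=34262962, p(87)=38887673, p(88)=44108109, p(89)=49995925, p(90)=56634173, p(91)=64112359, p(92)=72533807, p(93)=82010177, p(94)=92669720, p(95)=104651419, p(96)=118114304, p(97)=133230930, p(98)=150198136, p(99)=169229875, p(100)=190569292, p(101)=214481126, p(102)=241265379, p(103)=271248950, p(104)=304801365, p(105)=342325709, p(106)=384276336, p(107)=431149389, p(108)=483502844, p(109)=541946240, p(110)=607163746, p(111)=679903203, p(112)=761002156, p(113)=851376628, p(114)=952050665, p(115)=1064144451, p(116)=1188908248, p(117)=1327710076, p(118)=1482074143, p(119)=1653668665, p(120)=1844349560, p(121)=2056148051, p(122)=2291320912, p(123)=2552338241, p(124)=2841940500, p(125)=3163127352, p(126)=3519222692, p(127)=3913864295, p(128)=4351078600, p(129)=4835271870, p(130)=5371315400, p(131)=5964539504, p(132)=6620830889, p(133)=7346629512, p(134)=8149040695, p(135)=9035836076, p(136)=10015581680, p(137)=11097645016, p(138)=12292341831, p(139)=13610949895, p(140)=15065878135, p(141)=16670689208, p(142)=18440293320, p(143)=20390982757, p(144)=22540654445, p(145)=24908858009, p(146)=27517052599, p(147)=30388671978, p(148)=33549419497.
Final step: p(149) = p(148) + p(147) - p(144) - p(142) + p(137) + p(134) - p(127) - p(123) + p(114) + p(109) - p(98) - p(92) + p(79) + p(72) - p(57) - p(49) + p(32) + p(23) - p(4)
= 33549419497 + 30388671978 - 22540654445 - 18440293320 + 11097645016 + 8149040695 - 3913864295 - 2552338241 + 952050665 + 541946240 - 150198136 - 72533807 + 13848650 + 5392783 - 614154 - 173525 + 8349 + 1255 - 5
= 37027355200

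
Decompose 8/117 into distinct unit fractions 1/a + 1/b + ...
1/15 + 1/585

Greedy algorithm:
8/117: ceiling(117/8) = 15, use 1/15
1/585: ceiling(585/1) = 585, use 1/585
Result: 8/117 = 1/15 + 1/585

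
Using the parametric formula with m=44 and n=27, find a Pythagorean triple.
(1207, 2376, 2665)

Euclid's formula: a = m² - n², b = 2mn, c = m² + n²
m = 44, n = 27
a = 44² - 27² = 1936 - 729 = 1207
b = 2 × 44 × 27 = 2376
c = 44² + 27² = 1936 + 729 = 2665
Verification: 1207² + 2376² = 1456849 + 5645376 = 7102225 = 2665² ✓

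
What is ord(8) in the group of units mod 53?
52

53 is prime, so ord(8) divides φ(53) = 52.
Divisors of 52: 1, 2, 4, 13, 26, 52.
Repeated squaring: 8^1 ≡ 8, 8^2 ≡ 11, 8^4 ≡ 15, 8^8 ≡ 13, 8^16 ≡ 10, 8^32 ≡ 47 (mod 53).
Test 8^d mod 53 for each divisor d in increasing order:
8^1 ≡ 8
8^2 ≡ 11
8^4 ≡ 15
8^13 = 8^8·8^4·8^1 ≡ 23
8^26 = 8^16·8^8·8^2 ≡ 52
8^52 = 8^32·8^16·8^4 ≡ 1  ← first divisor giving 1
The order is 52.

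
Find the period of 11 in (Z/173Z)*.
172

173 is prime, so ord(11) divides φ(173) = 172.
Divisors of 172: 1, 2, 4, 43, 86, 172.
Repeated squaring: 11^1 ≡ 11, 11^2 ≡ 121, 11^4 ≡ 109, 11^8 ≡ 117, 11^16 ≡ 22, 11^32 ≡ 138, 11^64 ≡ 14, 11^128 ≡ 23 (mod 173).
Test 11^d mod 173 for each divisor d in increasing order:
11^1 ≡ 11
11^2 ≡ 121
11^4 ≡ 109
11^43 = 11^32·11^8·11^2·11^1 ≡ 93
11^86 = 11^64·11^16·11^4·11^2 ≡ 172
11^172 = 11^128·11^32·11^8·11^4 ≡ 1  ← first divisor giving 1
The order is 172.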